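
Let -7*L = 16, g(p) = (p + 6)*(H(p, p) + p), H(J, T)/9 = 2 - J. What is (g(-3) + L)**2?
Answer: 749956/49 ≈ 15305.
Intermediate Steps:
H(J, T) = 18 - 9*J (H(J, T) = 9*(2 - J) = 18 - 9*J)
g(p) = (6 + p)*(18 - 8*p) (g(p) = (p + 6)*((18 - 9*p) + p) = (6 + p)*(18 - 8*p))
L = -16/7 (L = -1/7*16 = -16/7 ≈ -2.2857)
(g(-3) + L)**2 = ((108 - 30*(-3) - 8*(-3)**2) - 16/7)**2 = ((108 + 90 - 8*9) - 16/7)**2 = ((108 + 90 - 72) - 16/7)**2 = (126 - 16/7)**2 = (866/7)**2 = 749956/49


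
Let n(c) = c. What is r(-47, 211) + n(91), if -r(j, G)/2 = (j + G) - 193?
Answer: 149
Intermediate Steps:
r(j, G) = 386 - 2*G - 2*j (r(j, G) = -2*((j + G) - 193) = -2*((G + j) - 193) = -2*(-193 + G + j) = 386 - 2*G - 2*j)
r(-47, 211) + n(91) = (386 - 2*211 - 2*(-47)) + 91 = (386 - 422 + 94) + 91 = 58 + 91 = 149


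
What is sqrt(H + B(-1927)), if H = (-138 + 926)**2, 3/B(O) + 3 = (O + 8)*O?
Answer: sqrt(8491122552452580130)/3697910 ≈ 788.00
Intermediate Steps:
B(O) = 3/(-3 + O*(8 + O)) (B(O) = 3/(-3 + (O + 8)*O) = 3/(-3 + (8 + O)*O) = 3/(-3 + O*(8 + O)))
H = 620944 (H = 788**2 = 620944)
sqrt(H + B(-1927)) = sqrt(620944 + 3/(-3 + (-1927)**2 + 8*(-1927))) = sqrt(620944 + 3/(-3 + 3713329 - 15416)) = sqrt(620944 + 3/3697910) = sqrt(2296195027043/3697910) = sqrt(8491122552452580130)/3697910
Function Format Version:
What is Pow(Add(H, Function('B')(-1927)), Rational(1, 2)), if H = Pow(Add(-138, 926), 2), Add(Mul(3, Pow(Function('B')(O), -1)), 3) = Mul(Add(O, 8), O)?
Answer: Mul(Rational(1, 3697910), Pow(8491122552452580130, Rational(1, 2))) ≈ 788.00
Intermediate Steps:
Function('B')(O) = Mul(3, Pow(Add(-3, Mul(O, Add(8, O))), -1)) (Function('B')(O) = Mul(3, Pow(Add(-3, Mul(Add(O, 8), O)), -1)) = Mul(3, Pow(Add(-3, Mul(Add(8, O), O)), -1)) = Mul(3, Pow(Add(-3, Mul(O, Add(8, O))), -1)))
H = 620944 (H = Pow(788, 2) = 620944)
Pow(Add(H, Function('B')(-1927)), Rational(1, 2)) = Pow(Add(620944, Mul(3, Pow(Add(-3, Pow(-1927, 2), Mul(8, -1927)), -1))), Rational(1, 2)) = Pow(Add(620944, Mul(3, Pow(Add(-3, 3713329, -15416), -1))), Rational(1, 2)) = Pow(Add(620944, Mul(3, Pow(3697910, -1))), Rational(1, 2)) = Pow(Add(620944, Mul(3, Rational(1, 3697910))), Rational(1, 2)) = Pow(Add(620944, Rational(3, 3697910)), Rational(1, 2)) = Pow(Rational(2296195027043, 3697910), Rational(1, 2)) = Mul(Rational(1, 3697910), Pow(8491122552452580130, Rational(1, 2)))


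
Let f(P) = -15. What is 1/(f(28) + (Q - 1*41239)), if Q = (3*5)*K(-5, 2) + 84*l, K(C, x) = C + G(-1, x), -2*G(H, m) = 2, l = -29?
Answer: -1/43780 ≈ -2.2841e-5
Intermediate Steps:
G(H, m) = -1 (G(H, m) = -½*2 = -1)
K(C, x) = -1 + C (K(C, x) = C - 1 = -1 + C)
Q = -2526 (Q = (3*5)*(-1 - 5) + 84*(-29) = 15*(-6) - 2436 = -90 - 2436 = -2526)
1/(f(28) + (Q - 1*41239)) = 1/(-15 + (-2526 - 1*41239)) = 1/(-15 + (-2526 - 41239)) = 1/(-15 - 43765) = 1/(-43780) = -1/43780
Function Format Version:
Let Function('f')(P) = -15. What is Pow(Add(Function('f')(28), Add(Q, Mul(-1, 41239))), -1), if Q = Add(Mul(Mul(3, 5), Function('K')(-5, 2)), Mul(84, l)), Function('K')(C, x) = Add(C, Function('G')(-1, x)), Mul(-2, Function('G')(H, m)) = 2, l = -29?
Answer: Rational(-1, 43780) ≈ -2.2841e-5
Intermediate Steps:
Function('G')(H, m) = -1 (Function('G')(H, m) = Mul(Rational(-1, 2), 2) = -1)
Function('K')(C, x) = Add(-1, C) (Function('K')(C, x) = Add(C, -1) = Add(-1, C))
Q = -2526 (Q = Add(Mul(Mul(3, 5), Add(-1, -5)), Mul(84, -29)) = Add(Mul(15, -6), -2436) = Add(-90, -2436) = -2526)
Pow(Add(Function('f')(28), Add(Q, Mul(-1, 41239))), -1) = Pow(Add(-15, Add(-2526, Mul(-1, 41239))), -1) = Pow(Add(-15, Add(-2526, -41239)), -1) = Pow(Add(-15, -43765), -1) = Pow(-43780, -1) = Rational(-1, 43780)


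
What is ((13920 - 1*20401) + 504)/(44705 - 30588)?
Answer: -5977/14117 ≈ -0.42339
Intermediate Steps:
((13920 - 1*20401) + 504)/(44705 - 30588) = ((13920 - 20401) + 504)/14117 = (-6481 + 504)*(1/14117) = -5977*1/14117 = -5977/14117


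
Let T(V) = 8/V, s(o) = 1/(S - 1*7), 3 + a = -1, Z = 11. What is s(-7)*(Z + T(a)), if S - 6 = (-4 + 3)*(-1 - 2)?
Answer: 9/2 ≈ 4.5000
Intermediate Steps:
S = 9 (S = 6 + (-4 + 3)*(-1 - 2) = 6 - 1*(-3) = 6 + 3 = 9)
a = -4 (a = -3 - 1 = -4)
s(o) = 1/2 (s(o) = 1/(9 - 1*7) = 1/(9 - 7) = 1/2)
s(-7)*(Z + T(a)) = (11 + 8/(-4))/2 = (11 + 8*(-1/4))/2 = (11 - 2)/2 = (1/2)*9 = 9/2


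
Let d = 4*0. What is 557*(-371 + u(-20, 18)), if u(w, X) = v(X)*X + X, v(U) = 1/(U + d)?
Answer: -196064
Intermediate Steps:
d = 0
v(U) = 1/U (v(U) = 1/(U + 0) = 1/U)
u(w, X) = 1 + X (u(w, X) = X/X + X = 1 + X)
557*(-371 + u(-20, 18)) = 557*(-371 + (1 + 18)) = 557*(-371 + 19) = 557*(-352) = -196064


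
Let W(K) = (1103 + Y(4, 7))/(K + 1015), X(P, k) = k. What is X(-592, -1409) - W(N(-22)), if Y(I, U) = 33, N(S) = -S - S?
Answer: -1493267/1059 ≈ -1410.1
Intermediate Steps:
N(S) = -2*S
W(K) = 1136/(1015 + K) (W(K) = (1103 + 33)/(K + 1015) = 1136/(1015 + K))
X(-592, -1409) - W(N(-22)) = -1409 - 1136/(1015 - 2*(-22)) = -1409 - 1136/(1015 + 44) = -1409 - 1136/1059 = -1493267/1059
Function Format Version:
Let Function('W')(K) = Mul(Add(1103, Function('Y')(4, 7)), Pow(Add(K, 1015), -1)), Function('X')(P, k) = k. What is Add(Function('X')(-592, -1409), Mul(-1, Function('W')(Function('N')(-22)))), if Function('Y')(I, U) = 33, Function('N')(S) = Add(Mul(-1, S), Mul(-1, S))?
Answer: Rational(-1493267, 1059) ≈ -1410.1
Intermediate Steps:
Function('N')(S) = Mul(-2, S)
Function('W')(K) = Mul(1136, Pow(Add(1015, K), -1)) (Function('W')(K) = Mul(Add(1103, 33), Pow(Add(K, 1015), -1)) = Mul(1136, Pow(Add(1015, K), -1)))
Add(Function('X')(-592, -1409), Mul(-1, Function('W')(Function('N')(-22)))) = Add(-1409, Mul(-1, Mul(1136, Pow(Add(1015, Mul(-2, -22)), -1)))) = Add(-1409, Mul(-1, Mul(1136, Pow(Add(1015, 44), -1)))) = Add(-1409, Mul(-1, Mul(1136, Pow(1059, -1)))) = Add(-1409, Mul(-1, Mul(1136, Rational(1, 1059)))) = Add(-1409, Mul(-1, Rational(1136, 1059))) = Add(-1409, Rational(-1136, 1059)) = Rational(-1493267, 1059)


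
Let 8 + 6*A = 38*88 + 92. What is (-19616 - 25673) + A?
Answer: -134153/3 ≈ -44718.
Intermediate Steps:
A = 1714/3 (A = -4/3 + (38*88 + 92)/6 = -4/3 + (3344 + 92)/6 = -4/3 + (1/6)*3436 = -4/3 + 1718/3 = 1714/3 ≈ 571.33)
(-19616 - 25673) + A = (-19616 - 25673) + 1714/3 = -45289 + 1714/3 = -134153/3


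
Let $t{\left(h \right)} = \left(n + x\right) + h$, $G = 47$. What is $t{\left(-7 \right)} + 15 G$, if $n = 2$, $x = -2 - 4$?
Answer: $694$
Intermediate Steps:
$x = -6$
$t{\left(h \right)} = -4 + h$ ($t{\left(h \right)} = \left(2 - 6\right) + h = -4 + h$)
$t{\left(-7 \right)} + 15 G = \left(-4 - 7\right) + 15 \cdot 47 = -11 + 705 = 694$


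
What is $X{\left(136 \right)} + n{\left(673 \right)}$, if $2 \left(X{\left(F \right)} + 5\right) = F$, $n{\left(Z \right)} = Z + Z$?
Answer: $1409$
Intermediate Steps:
$n{\left(Z \right)} = 2 Z$
$X{\left(F \right)} = -5 + \frac{F}{2}$
$X{\left(136 \right)} + n{\left(673 \right)} = \left(-5 + \frac{1}{2} \cdot 136\right) + 2 \cdot 673 = \left(-5 + 68\right) + 1346 = 63 + 1346 = 1409$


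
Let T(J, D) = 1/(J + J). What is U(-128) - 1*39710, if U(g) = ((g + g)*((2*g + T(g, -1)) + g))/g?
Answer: -5181185/128 ≈ -40478.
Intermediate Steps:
T(J, D) = 1/(2*J)
U(g) = 1/g + 6*g (U(g) = ((g + g)*((2*g + 1/(2*g)) + g))/g = ((2*g)*((1/(2*g) + 2*g) + g))/g = ((2*g)*(1/(2*g) + 3*g))/g = (2*g*(1/(2*g) + 3*g))/g = 1/g + 6*g)
U(-128) - 1*39710 = (1/(-128) + 6*(-128)) - 1*39710 = (-1/128 - 768) - 39710 = -98305/128 - 39710 = -5181185/128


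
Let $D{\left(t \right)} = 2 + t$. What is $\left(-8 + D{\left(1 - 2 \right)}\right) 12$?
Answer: $-84$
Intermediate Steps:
$\left(-8 + D{\left(1 - 2 \right)}\right) 12 = \left(-8 + \left(2 + \left(1 - 2\right)\right)\right) 12 = \left(-8 + \left(2 - 1\right)\right) 12 = \left(-8 + 1\right) 12 = \left(-7\right) 12 = -84$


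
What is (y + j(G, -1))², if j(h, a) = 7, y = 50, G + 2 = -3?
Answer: 3249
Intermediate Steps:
G = -5 (G = -2 - 3 = -5)
(y + j(G, -1))² = (50 + 7)² = 57² = 3249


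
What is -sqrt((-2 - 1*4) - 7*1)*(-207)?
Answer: 207*I*sqrt(13) ≈ 746.35*I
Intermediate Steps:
-sqrt((-2 - 1*4) - 7*1)*(-207) = -sqrt((-2 - 4) - 7)*(-207) = -sqrt(-6 - 7)*(-207) = -sqrt(-13)*(-207) = -I*sqrt(13)*(-207) = -(-207)*I*sqrt(13) = 207*I*sqrt(13)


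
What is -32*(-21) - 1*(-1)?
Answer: 673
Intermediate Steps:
-32*(-21) - 1*(-1) = 672 + 1 = 673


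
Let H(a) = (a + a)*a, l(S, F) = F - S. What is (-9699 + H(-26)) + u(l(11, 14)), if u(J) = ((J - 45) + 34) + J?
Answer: -8352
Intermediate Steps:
H(a) = 2*a² (H(a) = (2*a)*a = 2*a²)
u(J) = -11 + 2*J (u(J) = ((-45 + J) + 34) + J = (-11 + J) + J = -11 + 2*J)
(-9699 + H(-26)) + u(l(11, 14)) = (-9699 + 2*(-26)²) + (-11 + 2*(14 - 1*11)) = (-9699 + 2*676) + (-11 + 2*(14 - 11)) = (-9699 + 1352) + (-11 + 2*3) = -8347 + (-11 + 6) = -8347 - 5 = -8352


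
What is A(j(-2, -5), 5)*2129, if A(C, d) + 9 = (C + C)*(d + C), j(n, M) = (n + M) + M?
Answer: 338511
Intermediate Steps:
j(n, M) = n + 2*M (j(n, M) = (M + n) + M = n + 2*M)
A(C, d) = -9 + 2*C*(C + d) (A(C, d) = -9 + (C + C)*(d + C) = -9 + (2*C)*(C + d) = -9 + 2*C*(C + d))
A(j(-2, -5), 5)*2129 = (-9 + 2*(-2 + 2*(-5))² + 2*(-2 + 2*(-5))*5)*2129 = (-9 + 2*(-2 - 10)² + 2*(-2 - 10)*5)*2129 = (-9 + 2*(-12)² + 2*(-12)*5)*2129 = (-9 + 2*144 - 120)*2129 = (-9 + 288 - 120)*2129 = 159*2129 = 338511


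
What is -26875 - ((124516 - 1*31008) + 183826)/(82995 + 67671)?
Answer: -2024713042/75333 ≈ -26877.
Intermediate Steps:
-26875 - ((124516 - 1*31008) + 183826)/(82995 + 67671) = -26875 - ((124516 - 31008) + 183826)/150666 = -26875 - (93508 + 183826)/150666 = -26875 - 277334/150666 = -26875 - 1*138667/75333 = -26875 - 138667/75333 = -2024713042/75333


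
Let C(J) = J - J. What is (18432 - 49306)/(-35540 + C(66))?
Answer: 15437/17770 ≈ 0.86871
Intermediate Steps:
C(J) = 0
(18432 - 49306)/(-35540 + C(66)) = (18432 - 49306)/(-35540 + 0) = -30874/(-35540) = -30874*(-1/35540) = 15437/17770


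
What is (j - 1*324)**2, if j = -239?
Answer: 316969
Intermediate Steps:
(j - 1*324)**2 = (-239 - 1*324)**2 = (-239 - 324)**2 = (-563)**2 = 316969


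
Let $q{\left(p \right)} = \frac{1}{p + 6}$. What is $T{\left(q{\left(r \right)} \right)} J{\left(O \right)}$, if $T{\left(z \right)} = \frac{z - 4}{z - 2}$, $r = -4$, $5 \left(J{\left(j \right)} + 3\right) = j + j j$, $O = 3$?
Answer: $- \frac{7}{5} \approx -1.4$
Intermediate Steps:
$J{\left(j \right)} = -3 + \frac{j}{5} + \frac{j^{2}}{5}$ ($J{\left(j \right)} = -3 + \frac{j + j j}{5} = -3 + \frac{j + j^{2}}{5} = -3 + \left(\frac{j}{5} + \frac{j^{2}}{5}\right) = -3 + \frac{j}{5} + \frac{j^{2}}{5}$)
$q{\left(p \right)} = \frac{1}{6 + p}$
$T{\left(z \right)} = \frac{-4 + z}{-2 + z}$
$T{\left(q{\left(r \right)} \right)} J{\left(O \right)} = \frac{-4 + \frac{1}{6 - 4}}{-2 + \frac{1}{6 - 4}} \left(-3 + \frac{1}{5} \cdot 3 + \frac{3^{2}}{5}\right) = \frac{-4 + \frac{1}{2}}{-2 + \frac{1}{2}} \left(-3 + \frac{3}{5} + \frac{1}{5} \cdot 9\right) = \frac{-4 + \frac{1}{2}}{-2 + \frac{1}{2}} \left(-3 + \frac{3}{5} + \frac{9}{5}\right) = \frac{1}{- \frac{3}{2}} \left(- \frac{7}{2}\right) \left(- \frac{3}{5}\right) = \left(- \frac{2}{3}\right) \left(- \frac{7}{2}\right) \left(- \frac{3}{5}\right) = \frac{7}{3} \left(- \frac{3}{5}\right) = - \frac{7}{5}$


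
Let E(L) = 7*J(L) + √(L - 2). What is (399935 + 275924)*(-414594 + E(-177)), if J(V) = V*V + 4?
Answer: -131970255917 + 675859*I*√179 ≈ -1.3197e+11 + 9.0424e+6*I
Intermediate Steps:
J(V) = 4 + V² (J(V) = V² + 4 = 4 + V²)
E(L) = 28 + √(-2 + L) + 7*L² (E(L) = 7*(4 + L²) + √(L - 2) = (28 + 7*L²) + √(-2 + L) = 28 + √(-2 + L) + 7*L²)
(399935 + 275924)*(-414594 + E(-177)) = (399935 + 275924)*(-414594 + (28 + √(-2 - 177) + 7*(-177)²)) = 675859*(-414594 + (28 + √(-179) + 7*31329)) = 675859*(-414594 + (28 + I*√179 + 219303)) = 675859*(-414594 + (219331 + I*√179)) = 675859*(-195263 + I*√179) = -131970255917 + 675859*I*√179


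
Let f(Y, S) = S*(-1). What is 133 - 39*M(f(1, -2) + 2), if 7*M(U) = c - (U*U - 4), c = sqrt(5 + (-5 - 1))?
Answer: 1399/7 - 39*I/7 ≈ 199.86 - 5.5714*I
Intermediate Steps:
f(Y, S) = -S
c = I (c = sqrt(5 - 6) = sqrt(-1) = I ≈ 1.0*I)
M(U) = 4/7 - U**2/7 + I/7 (M(U) = (I - (U*U - 4))/7 = (I - (U**2 - 4))/7 = (I - (-4 + U**2))/7 = (I + (4 - U**2))/7 = (4 + I - U**2)/7 = 4/7 - U**2/7 + I/7)
133 - 39*M(f(1, -2) + 2) = 133 - 39*(4/7 - (-1*(-2) + 2)**2/7 + I/7) = 133 - 39*(4/7 - (2 + 2)**2/7 + I/7) = 133 - 39*(4/7 - 1/7*4**2 + I/7) = 133 - 39*(4/7 - 1/7*16 + I/7) = 133 - 39*(4/7 - 16/7 + I/7) = 133 - 39*(-12/7 + I/7) = 133 + (468/7 - 39*I/7) = 1399/7 - 39*I/7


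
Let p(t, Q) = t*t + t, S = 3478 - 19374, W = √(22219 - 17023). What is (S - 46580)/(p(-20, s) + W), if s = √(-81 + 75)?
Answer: -5935220/34801 + 31238*√1299/34801 ≈ -138.20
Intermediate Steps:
W = 2*√1299 (W = √5196 = 2*√1299 ≈ 72.083)
s = I*√6 (s = √(-6) = I*√6 ≈ 2.4495*I)
S = -15896
p(t, Q) = t + t² (p(t, Q) = t² + t = t + t²)
(S - 46580)/(p(-20, s) + W) = (-15896 - 46580)/(-20*(1 - 20) + 2*√1299) = -62476/(-20*(-19) + 2*√1299) = -62476/(380 + 2*√1299)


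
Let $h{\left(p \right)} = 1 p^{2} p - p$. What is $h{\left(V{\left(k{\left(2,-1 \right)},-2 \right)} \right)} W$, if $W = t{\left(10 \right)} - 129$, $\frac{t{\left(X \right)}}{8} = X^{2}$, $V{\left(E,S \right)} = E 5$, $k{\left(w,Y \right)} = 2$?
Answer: $664290$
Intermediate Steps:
$V{\left(E,S \right)} = 5 E$
$t{\left(X \right)} = 8 X^{2}$
$h{\left(p \right)} = p^{3} - p$ ($h{\left(p \right)} = p^{2} p - p = p^{3} - p$)
$W = 671$ ($W = 8 \cdot 10^{2} - 129 = 8 \cdot 100 - 129 = 800 - 129 = 671$)
$h{\left(V{\left(k{\left(2,-1 \right)},-2 \right)} \right)} W = \left(\left(5 \cdot 2\right)^{3} - 5 \cdot 2\right) 671 = \left(10^{3} - 10\right) 671 = \left(1000 - 10\right) 671 = 990 \cdot 671 = 664290$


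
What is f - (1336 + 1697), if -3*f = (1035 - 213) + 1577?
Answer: -11498/3 ≈ -3832.7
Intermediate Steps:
f = -2399/3 (f = -((1035 - 213) + 1577)/3 = -(822 + 1577)/3 = -⅓*2399 = -2399/3 ≈ -799.67)
f - (1336 + 1697) = -2399/3 - (1336 + 1697) = -2399/3 - 1*3033 = -2399/3 - 3033 = -11498/3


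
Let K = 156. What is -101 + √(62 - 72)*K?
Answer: -101 + 156*I*√10 ≈ -101.0 + 493.32*I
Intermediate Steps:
-101 + √(62 - 72)*K = -101 + √(62 - 72)*156 = -101 + √(-10)*156 = -101 + (I*√10)*156 = -101 + 156*I*√10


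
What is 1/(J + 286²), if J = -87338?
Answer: -1/5542 ≈ -0.00018044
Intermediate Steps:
1/(J + 286²) = 1/(-87338 + 286²) = 1/(-87338 + 81796) = 1/(-5542) = -1/5542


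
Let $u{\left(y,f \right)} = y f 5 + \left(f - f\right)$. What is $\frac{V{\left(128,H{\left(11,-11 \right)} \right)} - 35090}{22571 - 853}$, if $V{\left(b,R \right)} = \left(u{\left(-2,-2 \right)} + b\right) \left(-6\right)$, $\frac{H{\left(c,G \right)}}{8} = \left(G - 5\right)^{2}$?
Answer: $- \frac{17989}{10859} \approx -1.6566$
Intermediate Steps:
$u{\left(y,f \right)} = 5 f y$ ($u{\left(y,f \right)} = f y 5 + 0 = 5 f y + 0 = 5 f y$)
$H{\left(c,G \right)} = 8 \left(-5 + G\right)^{2}$ ($H{\left(c,G \right)} = 8 \left(G - 5\right)^{2} = 8 \left(-5 + G\right)^{2}$)
$V{\left(b,R \right)} = -120 - 6 b$ ($V{\left(b,R \right)} = \left(5 \left(-2\right) \left(-2\right) + b\right) \left(-6\right) = \left(20 + b\right) \left(-6\right) = -120 - 6 b$)
$\frac{V{\left(128,H{\left(11,-11 \right)} \right)} - 35090}{22571 - 853} = \frac{\left(-120 - 768\right) - 35090}{22571 - 853} = \frac{\left(-120 - 768\right) - 35090}{21718} = \left(-888 - 35090\right) \frac{1}{21718} = \left(-35978\right) \frac{1}{21718} = - \frac{17989}{10859}$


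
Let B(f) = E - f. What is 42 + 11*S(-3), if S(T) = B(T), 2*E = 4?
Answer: 97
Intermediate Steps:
E = 2 (E = (½)*4 = 2)
B(f) = 2 - f
S(T) = 2 - T
42 + 11*S(-3) = 42 + 11*(2 - 1*(-3)) = 42 + 11*(2 + 3) = 42 + 11*5 = 42 + 55 = 97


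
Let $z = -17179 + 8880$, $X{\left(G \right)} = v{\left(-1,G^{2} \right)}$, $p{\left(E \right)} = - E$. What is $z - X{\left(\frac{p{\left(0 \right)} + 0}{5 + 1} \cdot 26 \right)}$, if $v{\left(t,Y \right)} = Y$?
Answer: $-8299$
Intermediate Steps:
$X{\left(G \right)} = G^{2}$
$z = -8299$
$z - X{\left(\frac{p{\left(0 \right)} + 0}{5 + 1} \cdot 26 \right)} = -8299 - \left(\frac{\left(-1\right) 0 + 0}{5 + 1} \cdot 26\right)^{2} = -8299 - \left(\frac{0 + 0}{6} \cdot 26\right)^{2} = -8299 - \left(0 \cdot \frac{1}{6} \cdot 26\right)^{2} = -8299 - \left(0 \cdot 26\right)^{2} = -8299 - 0^{2} = -8299 - 0 = -8299 + 0 = -8299$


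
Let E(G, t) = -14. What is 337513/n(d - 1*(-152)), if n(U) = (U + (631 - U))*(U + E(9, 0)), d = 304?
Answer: 337513/278902 ≈ 1.2101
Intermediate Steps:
n(U) = -8834 + 631*U (n(U) = (U + (631 - U))*(U - 14) = 631*(-14 + U) = -8834 + 631*U)
337513/n(d - 1*(-152)) = 337513/(-8834 + 631*(304 - 1*(-152))) = 337513/(-8834 + 631*(304 + 152)) = 337513/(-8834 + 631*456) = 337513/(-8834 + 287736) = 337513/278902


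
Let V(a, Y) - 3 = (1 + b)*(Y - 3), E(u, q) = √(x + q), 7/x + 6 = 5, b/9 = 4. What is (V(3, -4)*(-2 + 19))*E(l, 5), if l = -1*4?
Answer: -4352*I*√2 ≈ -6154.7*I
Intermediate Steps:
b = 36 (b = 9*4 = 36)
x = -7 (x = 7/(-6 + 5) = 7/(-1) = 7*(-1) = -7)
l = -4
E(u, q) = √(-7 + q)
V(a, Y) = -108 + 37*Y (V(a, Y) = 3 + (1 + 36)*(Y - 3) = 3 + 37*(-3 + Y) = 3 + (-111 + 37*Y) = -108 + 37*Y)
(V(3, -4)*(-2 + 19))*E(l, 5) = ((-108 + 37*(-4))*(-2 + 19))*√(-7 + 5) = ((-108 - 148)*17)*√(-2) = (-256*17)*(I*√2) = -4352*I*√2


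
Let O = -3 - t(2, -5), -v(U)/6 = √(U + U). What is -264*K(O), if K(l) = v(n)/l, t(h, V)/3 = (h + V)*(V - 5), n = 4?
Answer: -1056*√2/31 ≈ -48.174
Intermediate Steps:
t(h, V) = 3*(-5 + V)*(V + h) (t(h, V) = 3*((h + V)*(V - 5)) = 3*((V + h)*(-5 + V)) = 3*((-5 + V)*(V + h)) = 3*(-5 + V)*(V + h))
v(U) = -6*√2*√U (v(U) = -6*√(U + U) = -6*√2*√U)
O = -93 (O = -3 - (-15*(-5) - 15*2 + 3*(-5)² + 3*(-5)*2) = -3 - (75 - 30 + 3*25 - 30) = -3 - (75 - 30 + 75 - 30) = -3 - 1*90 = -3 - 90 = -93)
K(l) = -12*√2/l (K(l) = (-6*√2*√4)/l = (-6*√2*2)/l = (-12*√2)/l = -12*√2/l)
-264*K(O) = -(-3168)*√2/(-93) = -(-3168)*√2*(-1)/93 = -1056*√2/31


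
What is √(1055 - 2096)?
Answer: I*√1041 ≈ 32.265*I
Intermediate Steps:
√(1055 - 2096) = √(-1041) = I*√1041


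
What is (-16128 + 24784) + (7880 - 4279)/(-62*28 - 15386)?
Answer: 148204431/17122 ≈ 8655.8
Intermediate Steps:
(-16128 + 24784) + (7880 - 4279)/(-62*28 - 15386) = 8656 + 3601/(-1736 - 15386) = 8656 + 3601/(-17122) = 8656 + 3601*(-1/17122) = 8656 - 3601/17122 = 148204431/17122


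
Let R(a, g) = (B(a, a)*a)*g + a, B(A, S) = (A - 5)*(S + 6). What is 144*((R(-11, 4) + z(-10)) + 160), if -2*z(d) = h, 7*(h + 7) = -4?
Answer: -3394152/7 ≈ -4.8488e+5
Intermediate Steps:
h = -53/7 (h = -7 + (⅐)*(-4) = -7 - 4/7 = -53/7 ≈ -7.5714)
B(A, S) = (-5 + A)*(6 + S)
R(a, g) = a + a*g*(-30 + a + a²) (R(a, g) = ((-30 - 5*a + 6*a + a*a)*a)*g + a = ((-30 - 5*a + 6*a + a²)*a)*g + a = ((-30 + a + a²)*a)*g + a = (a*(-30 + a + a²))*g + a = a*g*(-30 + a + a²) + a = a + a*g*(-30 + a + a²))
z(d) = 53/14 (z(d) = -½*(-53/7) = 53/14)
144*((R(-11, 4) + z(-10)) + 160) = 144*((-11*(1 + 4*(-30 - 11 + (-11)²)) + 53/14) + 160) = 144*((-11*(1 + 4*(-30 - 11 + 121)) + 53/14) + 160) = 144*((-11*(1 + 4*80) + 53/14) + 160) = 144*((-11*(1 + 320) + 53/14) + 160) = 144*((-11*321 + 53/14) + 160) = 144*((-3531 + 53/14) + 160) = 144*(-49381/14 + 160) = 144*(-47141/14) = -3394152/7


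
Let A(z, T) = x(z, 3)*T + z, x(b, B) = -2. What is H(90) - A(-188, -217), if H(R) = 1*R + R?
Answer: -66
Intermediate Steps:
H(R) = 2*R (H(R) = R + R = 2*R)
A(z, T) = z - 2*T (A(z, T) = -2*T + z = z - 2*T)
H(90) - A(-188, -217) = 2*90 - (-188 - 2*(-217)) = 180 - (-188 + 434) = 180 - 1*246 = 180 - 246 = -66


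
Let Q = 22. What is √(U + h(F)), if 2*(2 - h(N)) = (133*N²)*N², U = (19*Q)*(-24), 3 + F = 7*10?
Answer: 3*I*√595582034/2 ≈ 36607.0*I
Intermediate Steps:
F = 67 (F = -3 + 7*10 = -3 + 70 = 67)
U = -10032 (U = (19*22)*(-24) = 418*(-24) = -10032)
h(N) = 2 - 133*N⁴/2 (h(N) = 2 - 133*N²*N²/2 = 2 - 133*N⁴/2)
√(U + h(F)) = √(-10032 + (2 - 133/2*67⁴)) = √(-10032 + (2 - 133/2*20151121)) = √(-10032 + (2 - 2680099093/2)) = √(-10032 - 2680099089/2) = √(-2680119153/2) = 3*I*√595582034/2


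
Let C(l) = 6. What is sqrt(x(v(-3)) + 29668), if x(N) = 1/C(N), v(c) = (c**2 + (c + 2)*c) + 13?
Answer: sqrt(1068054)/6 ≈ 172.24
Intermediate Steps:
v(c) = 13 + c**2 + c*(2 + c) (v(c) = (c**2 + (2 + c)*c) + 13 = (c**2 + c*(2 + c)) + 13 = 13 + c**2 + c*(2 + c))
x(N) = 1/6
sqrt(x(v(-3)) + 29668) = sqrt(1/6 + 29668) = sqrt(178009/6) = sqrt(1068054)/6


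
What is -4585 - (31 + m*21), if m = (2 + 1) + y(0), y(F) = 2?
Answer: -4721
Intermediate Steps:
m = 5 (m = (2 + 1) + 2 = 3 + 2 = 5)
-4585 - (31 + m*21) = -4585 - (31 + 5*21) = -4585 - (31 + 105) = -4585 - 1*136 = -4585 - 136 = -4721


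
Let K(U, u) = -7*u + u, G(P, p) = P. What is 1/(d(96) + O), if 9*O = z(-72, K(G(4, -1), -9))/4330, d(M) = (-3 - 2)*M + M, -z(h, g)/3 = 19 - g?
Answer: -2598/997625 ≈ -0.0026042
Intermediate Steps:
K(U, u) = -6*u
z(h, g) = -57 + 3*g (z(h, g) = -3*(19 - g) = -57 + 3*g)
d(M) = -4*M (d(M) = -5*M + M = -4*M)
O = 7/2598 (O = ((-57 + 3*(-6*(-9)))/4330)/9 = ((-57 + 3*54)*(1/4330))/9 = ((-57 + 162)*(1/4330))/9 = (105*(1/4330))/9 = (⅑)*(21/866) = 7/2598 ≈ 0.0026944)
1/(d(96) + O) = 1/(-4*96 + 7/2598) = 1/(-384 + 7/2598) = 1/(-997625/2598) = -2598/997625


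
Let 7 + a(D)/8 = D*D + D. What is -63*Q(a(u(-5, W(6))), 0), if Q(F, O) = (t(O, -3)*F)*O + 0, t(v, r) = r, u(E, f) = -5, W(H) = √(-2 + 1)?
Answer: 0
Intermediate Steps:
W(H) = I (W(H) = √(-1) = I)
a(D) = -56 + 8*D + 8*D² (a(D) = -56 + 8*(D*D + D) = -56 + 8*(D² + D) = -56 + 8*(D + D²) = -56 + (8*D + 8*D²) = -56 + 8*D + 8*D²)
Q(F, O) = -3*F*O (Q(F, O) = (-3*F)*O + 0 = -3*F*O + 0 = -3*F*O)
-63*Q(a(u(-5, W(6))), 0) = -(-189)*(-56 + 8*(-5) + 8*(-5)²)*0 = -(-189)*(-56 - 40 + 8*25)*0 = -(-189)*(-56 - 40 + 200)*0 = -(-189)*104*0 = -63*0 = 0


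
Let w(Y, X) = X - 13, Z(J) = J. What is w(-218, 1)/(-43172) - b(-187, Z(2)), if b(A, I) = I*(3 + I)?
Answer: -107927/10793 ≈ -9.9997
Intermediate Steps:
w(Y, X) = -13 + X
w(-218, 1)/(-43172) - b(-187, Z(2)) = (-13 + 1)/(-43172) - 2*(3 + 2) = -12*(-1/43172) - 2*5 = 3/10793 - 1*10 = 3/10793 - 10 = -107927/10793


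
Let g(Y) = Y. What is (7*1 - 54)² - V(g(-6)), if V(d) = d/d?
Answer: 2208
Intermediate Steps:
V(d) = 1
(7*1 - 54)² - V(g(-6)) = (7*1 - 54)² - 1*1 = (7 - 54)² - 1 = (-47)² - 1 = 2209 - 1 = 2208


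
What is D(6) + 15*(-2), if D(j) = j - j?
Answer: -30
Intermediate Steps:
D(j) = 0
D(6) + 15*(-2) = 0 + 15*(-2) = 0 - 30 = -30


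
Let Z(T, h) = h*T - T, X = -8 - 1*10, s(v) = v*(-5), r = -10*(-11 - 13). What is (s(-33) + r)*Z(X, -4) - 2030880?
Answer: -1994430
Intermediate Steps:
r = 240 (r = -10*(-24) = 240)
s(v) = -5*v
X = -18 (X = -8 - 10 = -18)
Z(T, h) = -T + T*h (Z(T, h) = T*h - T = -T + T*h)
(s(-33) + r)*Z(X, -4) - 2030880 = (-5*(-33) + 240)*(-18*(-1 - 4)) - 2030880 = (165 + 240)*(-18*(-5)) - 2030880 = 405*90 - 2030880 = 36450 - 2030880 = -1994430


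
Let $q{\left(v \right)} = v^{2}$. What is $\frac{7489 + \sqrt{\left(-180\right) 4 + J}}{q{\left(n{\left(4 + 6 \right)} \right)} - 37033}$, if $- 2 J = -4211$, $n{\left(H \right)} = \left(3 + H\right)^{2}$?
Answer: $- \frac{7489}{8472} - \frac{\sqrt{5542}}{16944} \approx -0.88836$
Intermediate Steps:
$J = \frac{4211}{2}$ ($J = \left(- \frac{1}{2}\right) \left(-4211\right) = \frac{4211}{2} \approx 2105.5$)
$\frac{7489 + \sqrt{\left(-180\right) 4 + J}}{q{\left(n{\left(4 + 6 \right)} \right)} - 37033} = \frac{7489 + \sqrt{\left(-180\right) 4 + \frac{4211}{2}}}{\left(\left(3 + \left(4 + 6\right)\right)^{2}\right)^{2} - 37033} = \frac{7489 + \sqrt{-720 + \frac{4211}{2}}}{\left(\left(3 + 10\right)^{2}\right)^{2} - 37033} = \frac{7489 + \sqrt{\frac{2771}{2}}}{\left(13^{2}\right)^{2} - 37033} = \frac{7489 + \frac{\sqrt{5542}}{2}}{169^{2} - 37033} = \frac{7489 + \frac{\sqrt{5542}}{2}}{28561 - 37033} = \frac{7489 + \frac{\sqrt{5542}}{2}}{-8472} = \left(7489 + \frac{\sqrt{5542}}{2}\right) \left(- \frac{1}{8472}\right) = - \frac{7489}{8472} - \frac{\sqrt{5542}}{16944}$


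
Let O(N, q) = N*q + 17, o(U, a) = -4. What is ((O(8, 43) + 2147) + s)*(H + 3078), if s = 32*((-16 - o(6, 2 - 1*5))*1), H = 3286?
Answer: 13517136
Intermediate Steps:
O(N, q) = 17 + N*q
s = -384 (s = 32*((-16 - 1*(-4))*1) = 32*((-16 + 4)*1) = 32*(-12*1) = 32*(-12) = -384)
((O(8, 43) + 2147) + s)*(H + 3078) = (((17 + 8*43) + 2147) - 384)*(3286 + 3078) = (((17 + 344) + 2147) - 384)*6364 = ((361 + 2147) - 384)*6364 = (2508 - 384)*6364 = 2124*6364 = 13517136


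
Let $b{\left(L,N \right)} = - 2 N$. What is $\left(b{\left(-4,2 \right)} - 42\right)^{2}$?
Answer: $2116$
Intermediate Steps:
$\left(b{\left(-4,2 \right)} - 42\right)^{2} = \left(\left(-2\right) 2 - 42\right)^{2} = \left(-4 - 42\right)^{2} = \left(-46\right)^{2} = 2116$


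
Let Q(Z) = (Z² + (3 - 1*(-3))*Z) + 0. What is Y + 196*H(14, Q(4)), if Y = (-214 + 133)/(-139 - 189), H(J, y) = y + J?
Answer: 3471633/328 ≈ 10584.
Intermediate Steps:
Q(Z) = Z² + 6*Z (Q(Z) = (Z² + (3 + 3)*Z) + 0 = (Z² + 6*Z) + 0 = Z² + 6*Z)
H(J, y) = J + y
Y = 81/328 (Y = -81/(-328) = -81*(-1/328) = 81/328 ≈ 0.24695)
Y + 196*H(14, Q(4)) = 81/328 + 196*(14 + 4*(6 + 4)) = 81/328 + 196*(14 + 4*10) = 81/328 + 196*(14 + 40) = 81/328 + 196*54 = 81/328 + 10584 = 3471633/328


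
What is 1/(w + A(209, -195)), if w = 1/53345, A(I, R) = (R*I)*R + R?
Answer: 53345/423934315351 ≈ 1.2583e-7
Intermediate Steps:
A(I, R) = R + I*R² (A(I, R) = (I*R)*R + R = I*R² + R = R + I*R²)
w = 1/53345 ≈ 1.8746e-5
1/(w + A(209, -195)) = 1/(1/53345 - 195*(1 + 209*(-195))) = 1/(1/53345 - 195*(1 - 40755)) = 1/(1/53345 - 195*(-40754)) = 1/(1/53345 + 7947030) = 1/(423934315351/53345) = 53345/423934315351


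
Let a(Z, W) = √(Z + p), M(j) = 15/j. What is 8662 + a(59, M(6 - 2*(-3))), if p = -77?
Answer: 8662 + 3*I*√2 ≈ 8662.0 + 4.2426*I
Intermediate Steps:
a(Z, W) = √(-77 + Z) (a(Z, W) = √(Z - 77) = √(-77 + Z))
8662 + a(59, M(6 - 2*(-3))) = 8662 + √(-77 + 59) = 8662 + √(-18) = 8662 + 3*I*√2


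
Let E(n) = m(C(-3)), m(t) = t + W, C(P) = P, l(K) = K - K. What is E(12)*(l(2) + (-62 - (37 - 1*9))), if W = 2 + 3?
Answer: -180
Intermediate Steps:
l(K) = 0
W = 5
m(t) = 5 + t (m(t) = t + 5 = 5 + t)
E(n) = 2 (E(n) = 5 - 3 = 2)
E(12)*(l(2) + (-62 - (37 - 1*9))) = 2*(0 + (-62 - (37 - 1*9))) = 2*(0 + (-62 - (37 - 9))) = 2*(0 + (-62 - 1*28)) = 2*(0 + (-62 - 28)) = 2*(0 - 90) = 2*(-90) = -180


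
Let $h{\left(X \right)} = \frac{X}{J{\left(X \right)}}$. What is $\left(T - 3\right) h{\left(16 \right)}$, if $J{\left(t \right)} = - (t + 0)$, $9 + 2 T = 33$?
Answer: $-9$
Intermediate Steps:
$T = 12$ ($T = - \frac{9}{2} + \frac{1}{2} \cdot 33 = - \frac{9}{2} + \frac{33}{2} = 12$)
$J{\left(t \right)} = - t$
$h{\left(X \right)} = -1$ ($h{\left(X \right)} = \frac{X}{\left(-1\right) X} = X \left(- \frac{1}{X}\right) = -1$)
$\left(T - 3\right) h{\left(16 \right)} = \left(12 - 3\right) \left(-1\right) = 9 \left(-1\right) = -9$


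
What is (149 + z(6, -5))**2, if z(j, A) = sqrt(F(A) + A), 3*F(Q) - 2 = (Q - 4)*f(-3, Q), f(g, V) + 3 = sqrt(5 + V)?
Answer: (447 + sqrt(42))**2/9 ≈ 22849.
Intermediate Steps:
f(g, V) = -3 + sqrt(5 + V)
F(Q) = 2/3 + (-4 + Q)*(-3 + sqrt(5 + Q))/3 (F(Q) = 2/3 + ((Q - 4)*(-3 + sqrt(5 + Q)))/3 = 2/3 + ((-4 + Q)*(-3 + sqrt(5 + Q)))/3 = 2/3 + (-4 + Q)*(-3 + sqrt(5 + Q))/3)
z(j, A) = sqrt(14/3 + A - 4*sqrt(5 + A)/3 + A*(-3 + sqrt(5 + A))/3) (z(j, A) = sqrt((14/3 - 4*sqrt(5 + A)/3 + A*(-3 + sqrt(5 + A))/3) + A) = sqrt(14/3 + A - 4*sqrt(5 + A)/3 + A*(-3 + sqrt(5 + A))/3))
(149 + z(6, -5))**2 = (149 + sqrt(42 - 12*sqrt(5 - 5) + 3*(-5)*sqrt(5 - 5))/3)**2 = (149 + sqrt(42 - 12*sqrt(0) + 3*(-5)*sqrt(0))/3)**2 = (149 + sqrt(42 - 12*0 + 3*(-5)*0)/3)**2 = (149 + sqrt(42 + 0 + 0)/3)**2 = (149 + sqrt(42)/3)**2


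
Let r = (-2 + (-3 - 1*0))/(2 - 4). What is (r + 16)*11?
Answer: 407/2 ≈ 203.50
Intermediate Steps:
r = 5/2 (r = (-2 + (-3 + 0))/(-2) = (-2 - 3)*(-½) = -5*(-½) = 5/2 ≈ 2.5000)
(r + 16)*11 = (5/2 + 16)*11 = (37/2)*11 = 407/2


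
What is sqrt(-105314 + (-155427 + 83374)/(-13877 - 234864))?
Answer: I*sqrt(6515978845685161)/248741 ≈ 324.52*I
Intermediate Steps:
sqrt(-105314 + (-155427 + 83374)/(-13877 - 234864)) = sqrt(-105314 - 72053/(-248741)) = sqrt(-105314 - 72053*(-1/248741)) = sqrt(-105314 + 72053/248741) = sqrt(-26195837621/248741) = I*sqrt(6515978845685161)/248741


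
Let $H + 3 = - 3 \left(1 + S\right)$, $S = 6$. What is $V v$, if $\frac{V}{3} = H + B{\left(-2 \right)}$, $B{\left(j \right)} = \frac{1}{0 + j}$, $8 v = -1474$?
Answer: $\frac{108339}{8} \approx 13542.0$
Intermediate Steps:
$v = - \frac{737}{4}$ ($v = \frac{1}{8} \left(-1474\right) = - \frac{737}{4} \approx -184.25$)
$H = -24$ ($H = -3 - 3 \left(1 + 6\right) = -3 - 21 = -24$)
$B{\left(j \right)} = \frac{1}{j}$
$V = - \frac{147}{2}$ ($V = 3 \left(-24 + \frac{1}{-2}\right) = 3 \left(-24 - \frac{1}{2}\right) = 3 \left(- \frac{49}{2}\right) = - \frac{147}{2} \approx -73.5$)
$V v = \left(- \frac{147}{2}\right) \left(- \frac{737}{4}\right) = \frac{108339}{8}$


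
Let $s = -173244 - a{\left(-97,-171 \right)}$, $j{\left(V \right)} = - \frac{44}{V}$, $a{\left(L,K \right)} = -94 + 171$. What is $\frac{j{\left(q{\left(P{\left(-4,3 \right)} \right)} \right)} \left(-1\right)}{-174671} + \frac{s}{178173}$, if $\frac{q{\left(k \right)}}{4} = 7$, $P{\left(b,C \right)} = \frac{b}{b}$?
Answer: $- \frac{211921026640}{217851592581} \approx -0.97278$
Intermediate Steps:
$P{\left(b,C \right)} = 1$
$a{\left(L,K \right)} = 77$
$q{\left(k \right)} = 28$ ($q{\left(k \right)} = 4 \cdot 7 = 28$)
$s = -173321$ ($s = -173244 - 77 = -173321$)
$\frac{j{\left(q{\left(P{\left(-4,3 \right)} \right)} \right)} \left(-1\right)}{-174671} + \frac{s}{178173} = \frac{- \frac{44}{28} \left(-1\right)}{-174671} - \frac{173321}{178173} = \left(-44\right) \frac{1}{28} \left(-1\right) \left(- \frac{1}{174671}\right) - \frac{173321}{178173} = \left(- \frac{11}{7}\right) \left(-1\right) \left(- \frac{1}{174671}\right) - \frac{173321}{178173} = \frac{11}{7} \left(- \frac{1}{174671}\right) - \frac{173321}{178173} = - \frac{11}{1222697} - \frac{173321}{178173} = - \frac{211921026640}{217851592581}$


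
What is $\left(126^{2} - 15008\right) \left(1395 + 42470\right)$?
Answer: $38074820$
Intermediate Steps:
$\left(126^{2} - 15008\right) \left(1395 + 42470\right) = \left(15876 + \left(-15549 + 541\right)\right) 43865 = \left(15876 - 15008\right) 43865 = 868 \cdot 43865 = 38074820$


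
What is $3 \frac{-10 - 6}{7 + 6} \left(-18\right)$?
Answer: $\frac{864}{13} \approx 66.462$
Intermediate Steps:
$3 \frac{-10 - 6}{7 + 6} \left(-18\right) = 3 \left(- \frac{16}{13}\right) \left(-18\right) = \left(- \frac{48}{13}\right) \left(-18\right) = \frac{864}{13}$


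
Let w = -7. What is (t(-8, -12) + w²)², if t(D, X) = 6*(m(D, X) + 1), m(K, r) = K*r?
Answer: 398161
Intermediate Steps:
t(D, X) = 6 + 6*D*X (t(D, X) = 6*(D*X + 1) = 6*(1 + D*X) = 6 + 6*D*X)
(t(-8, -12) + w²)² = ((6 + 6*(-8)*(-12)) + (-7)²)² = ((6 + 576) + 49)² = (582 + 49)² = 631² = 398161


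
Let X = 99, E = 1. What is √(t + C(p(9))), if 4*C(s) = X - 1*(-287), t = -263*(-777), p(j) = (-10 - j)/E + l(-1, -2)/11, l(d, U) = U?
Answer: √817790/2 ≈ 452.16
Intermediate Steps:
p(j) = -112/11 - j (p(j) = (-10 - j)/1 - 2/11 = (-10 - j)*1 - 2*1/11 = (-10 - j) - 2/11 = -112/11 - j)
t = 204351
C(s) = 193/2 (C(s) = (99 - 1*(-287))/4 = (99 + 287)/4 = (¼)*386 = 193/2)
√(t + C(p(9))) = √(204351 + 193/2) = √(408895/2) = √817790/2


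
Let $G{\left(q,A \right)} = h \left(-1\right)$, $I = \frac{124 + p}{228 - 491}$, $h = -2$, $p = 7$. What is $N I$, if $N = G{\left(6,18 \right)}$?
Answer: $- \frac{262}{263} \approx -0.9962$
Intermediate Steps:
$I = - \frac{131}{263}$ ($I = \frac{124 + 7}{228 - 491} = \frac{131}{-263} = 131 \left(- \frac{1}{263}\right) = - \frac{131}{263} \approx -0.4981$)
$G{\left(q,A \right)} = 2$ ($G{\left(q,A \right)} = \left(-2\right) \left(-1\right) = 2$)
$N = 2$
$N I = 2 \left(- \frac{131}{263}\right) = - \frac{262}{263}$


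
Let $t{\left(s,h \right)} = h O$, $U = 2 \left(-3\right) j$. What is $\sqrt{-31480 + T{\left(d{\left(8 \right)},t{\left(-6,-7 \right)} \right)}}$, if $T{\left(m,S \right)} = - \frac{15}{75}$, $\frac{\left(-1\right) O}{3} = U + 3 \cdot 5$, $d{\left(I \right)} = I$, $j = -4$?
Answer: $\frac{3 i \sqrt{87445}}{5} \approx 177.43 i$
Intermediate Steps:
$U = 24$ ($U = 2 \left(-3\right) \left(-4\right) = \left(-6\right) \left(-4\right) = 24$)
$O = -117$ ($O = - 3 \left(24 + 3 \cdot 5\right) = - 3 \left(24 + 15\right) = \left(-3\right) 39 = -117$)
$t{\left(s,h \right)} = - 117 h$ ($t{\left(s,h \right)} = h \left(-117\right) = - 117 h$)
$T{\left(m,S \right)} = - \frac{1}{5}$ ($T{\left(m,S \right)} = \left(-15\right) \frac{1}{75} = - \frac{1}{5}$)
$\sqrt{-31480 + T{\left(d{\left(8 \right)},t{\left(-6,-7 \right)} \right)}} = \sqrt{-31480 - \frac{1}{5}} = \sqrt{- \frac{157401}{5}} = \frac{3 i \sqrt{87445}}{5}$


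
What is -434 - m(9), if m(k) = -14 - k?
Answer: -411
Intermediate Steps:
-434 - m(9) = -434 - (-14 - 1*9) = -434 - (-14 - 9) = -434 - 1*(-23) = -434 + 23 = -411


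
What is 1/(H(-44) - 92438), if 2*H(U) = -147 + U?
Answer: -2/185067 ≈ -1.0807e-5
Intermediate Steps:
H(U) = -147/2 + U/2 (H(U) = (-147 + U)/2 = -147/2 + U/2)
1/(H(-44) - 92438) = 1/((-147/2 + (½)*(-44)) - 92438) = 1/((-147/2 - 22) - 92438) = 1/(-191/2 - 92438) = 1/(-185067/2) = -2/185067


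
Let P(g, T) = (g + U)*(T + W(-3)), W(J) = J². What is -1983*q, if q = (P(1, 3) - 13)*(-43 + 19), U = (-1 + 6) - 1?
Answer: 2236824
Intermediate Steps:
U = 4 (U = 5 - 1 = 4)
P(g, T) = (4 + g)*(9 + T) (P(g, T) = (g + 4)*(T + (-3)²) = (4 + g)*(T + 9) = (4 + g)*(9 + T))
q = -1128 (q = ((36 + 4*3 + 9*1 + 3*1) - 13)*(-43 + 19) = ((36 + 12 + 9 + 3) - 13)*(-24) = (60 - 13)*(-24) = 47*(-24) = -1128)
-1983*q = -1983*(-1128) = 2236824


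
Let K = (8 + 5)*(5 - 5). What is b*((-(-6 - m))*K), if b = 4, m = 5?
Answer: 0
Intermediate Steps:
K = 0 (K = 13*0 = 0)
b*((-(-6 - m))*K) = 4*(-(-6 - 1*5)*0) = 4*(-(-6 - 5)*0) = 4*(-1*(-11)*0) = 4*(11*0) = 4*0 = 0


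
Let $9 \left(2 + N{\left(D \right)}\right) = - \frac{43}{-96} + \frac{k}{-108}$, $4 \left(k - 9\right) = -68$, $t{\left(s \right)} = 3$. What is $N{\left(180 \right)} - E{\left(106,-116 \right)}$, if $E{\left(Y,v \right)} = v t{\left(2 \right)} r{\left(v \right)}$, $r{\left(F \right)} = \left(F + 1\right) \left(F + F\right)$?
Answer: $\frac{72197345539}{7776} \approx 9.2846 \cdot 10^{6}$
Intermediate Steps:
$r{\left(F \right)} = 2 F \left(1 + F\right)$ ($r{\left(F \right)} = \left(1 + F\right) 2 F = 2 F \left(1 + F\right)$)
$k = -8$ ($k = 9 + \frac{1}{4} \left(-68\right) = 9 - 17 = -8$)
$E{\left(Y,v \right)} = 6 v^{2} \left(1 + v\right)$ ($E{\left(Y,v \right)} = v 3 \cdot 2 v \left(1 + v\right) = 3 v 2 v \left(1 + v\right) = 6 v^{2} \left(1 + v\right)$)
$N{\left(D \right)} = - \frac{15101}{7776}$ ($N{\left(D \right)} = -2 + \frac{- \frac{43}{-96} - \frac{8}{-108}}{9} = -2 + \frac{\left(-43\right) \left(- \frac{1}{96}\right) - - \frac{2}{27}}{9} = -2 + \frac{\frac{43}{96} + \frac{2}{27}}{9} = -2 + \frac{1}{9} \cdot \frac{451}{864} = -2 + \frac{451}{7776} = - \frac{15101}{7776}$)
$N{\left(180 \right)} - E{\left(106,-116 \right)} = - \frac{15101}{7776} - 6 \left(-116\right)^{2} \left(1 - 116\right) = - \frac{15101}{7776} - 6 \cdot 13456 \left(-115\right) = - \frac{15101}{7776} - -9284640 = - \frac{15101}{7776} + 9284640 = \frac{72197345539}{7776}$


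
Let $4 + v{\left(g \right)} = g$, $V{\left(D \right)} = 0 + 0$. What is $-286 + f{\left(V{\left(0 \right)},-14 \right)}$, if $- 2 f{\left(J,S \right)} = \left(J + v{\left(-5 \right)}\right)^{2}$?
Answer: $- \frac{653}{2} \approx -326.5$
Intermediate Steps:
$V{\left(D \right)} = 0$
$v{\left(g \right)} = -4 + g$
$f{\left(J,S \right)} = - \frac{\left(-9 + J\right)^{2}}{2}$ ($f{\left(J,S \right)} = - \frac{\left(J - 9\right)^{2}}{2} = - \frac{\left(-9 + J\right)^{2}}{2}$)
$-286 + f{\left(V{\left(0 \right)},-14 \right)} = -286 - \frac{\left(-9 + 0\right)^{2}}{2} = -286 - \frac{\left(-9\right)^{2}}{2} = -286 - \frac{81}{2} = - \frac{653}{2}$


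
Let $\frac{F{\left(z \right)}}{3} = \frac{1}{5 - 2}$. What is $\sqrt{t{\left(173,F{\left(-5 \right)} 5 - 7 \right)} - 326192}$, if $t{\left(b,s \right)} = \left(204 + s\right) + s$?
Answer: $34 i \sqrt{282} \approx 570.96 i$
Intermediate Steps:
$F{\left(z \right)} = 1$ ($F{\left(z \right)} = \frac{3}{5 - 2} = \frac{3}{3} = 3 \cdot \frac{1}{3} = 1$)
$t{\left(b,s \right)} = 204 + 2 s$
$\sqrt{t{\left(173,F{\left(-5 \right)} 5 - 7 \right)} - 326192} = \sqrt{\left(204 + 2 \left(1 \cdot 5 - 7\right)\right) - 326192} = \sqrt{\left(204 + 2 \left(5 - 7\right)\right) - 326192} = \sqrt{\left(204 + 2 \left(-2\right)\right) - 326192} = \sqrt{\left(204 - 4\right) - 326192} = \sqrt{200 - 326192} = \sqrt{-325992} = 34 i \sqrt{282}$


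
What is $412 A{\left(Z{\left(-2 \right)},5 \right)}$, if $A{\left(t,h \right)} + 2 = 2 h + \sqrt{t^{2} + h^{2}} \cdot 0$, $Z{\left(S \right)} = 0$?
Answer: $3296$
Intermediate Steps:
$A{\left(t,h \right)} = -2 + 2 h$ ($A{\left(t,h \right)} = -2 + \left(2 h + \sqrt{t^{2} + h^{2}} \cdot 0\right) = -2 + \left(2 h + \sqrt{h^{2} + t^{2}} \cdot 0\right) = -2 + \left(2 h + 0\right) = -2 + 2 h$)
$412 A{\left(Z{\left(-2 \right)},5 \right)} = 412 \left(-2 + 2 \cdot 5\right) = 412 \left(-2 + 10\right) = 412 \cdot 8 = 3296$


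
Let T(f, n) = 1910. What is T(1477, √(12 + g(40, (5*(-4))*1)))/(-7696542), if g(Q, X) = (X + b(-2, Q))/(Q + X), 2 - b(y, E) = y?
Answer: -955/3848271 ≈ -0.00024816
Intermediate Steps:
b(y, E) = 2 - y
g(Q, X) = (4 + X)/(Q + X) (g(Q, X) = (X + (2 - 1*(-2)))/(Q + X) = (X + (2 + 2))/(Q + X) = (X + 4)/(Q + X) = (4 + X)/(Q + X))
T(1477, √(12 + g(40, (5*(-4))*1)))/(-7696542) = 1910/(-7696542) = 1910*(-1/7696542) = -955/3848271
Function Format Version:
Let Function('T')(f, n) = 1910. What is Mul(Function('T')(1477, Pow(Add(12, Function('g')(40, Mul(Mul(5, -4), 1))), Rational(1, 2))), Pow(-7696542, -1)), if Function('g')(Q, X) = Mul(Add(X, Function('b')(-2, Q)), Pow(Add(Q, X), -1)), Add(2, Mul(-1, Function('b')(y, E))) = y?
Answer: Rational(-955, 3848271) ≈ -0.00024816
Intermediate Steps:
Function('b')(y, E) = Add(2, Mul(-1, y))
Function('g')(Q, X) = Mul(Pow(Add(Q, X), -1), Add(4, X)) (Function('g')(Q, X) = Mul(Add(X, Add(2, Mul(-1, -2))), Pow(Add(Q, X), -1)) = Mul(Add(X, Add(2, 2)), Pow(Add(Q, X), -1)) = Mul(Add(X, 4), Pow(Add(Q, X), -1)) = Mul(Add(4, X), Pow(Add(Q, X), -1)) = Mul(Pow(Add(Q, X), -1), Add(4, X)))
Mul(Function('T')(1477, Pow(Add(12, Function('g')(40, Mul(Mul(5, -4), 1))), Rational(1, 2))), Pow(-7696542, -1)) = Mul(1910, Pow(-7696542, -1)) = Mul(1910, Rational(-1, 7696542)) = Rational(-955, 3848271)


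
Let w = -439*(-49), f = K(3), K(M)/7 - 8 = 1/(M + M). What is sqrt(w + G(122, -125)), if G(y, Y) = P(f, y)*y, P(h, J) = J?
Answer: sqrt(36395) ≈ 190.77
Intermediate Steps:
K(M) = 56 + 7/(2*M) (K(M) = 56 + 7/(M + M) = 56 + 7/((2*M)) = 56 + 7*(1/(2*M)) = 56 + 7/(2*M))
f = 343/6 (f = 56 + (7/2)/3 = 56 + (7/2)*(1/3) = 56 + 7/6 = 343/6 ≈ 57.167)
w = 21511
G(y, Y) = y**2 (G(y, Y) = y*y = y**2)
sqrt(w + G(122, -125)) = sqrt(21511 + 122**2) = sqrt(21511 + 14884) = sqrt(36395)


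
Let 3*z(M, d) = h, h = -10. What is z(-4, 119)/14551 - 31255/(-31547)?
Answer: 1364059045/1377121191 ≈ 0.99051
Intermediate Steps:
z(M, d) = -10/3 (z(M, d) = (⅓)*(-10) = -10/3)
z(-4, 119)/14551 - 31255/(-31547) = -10/3/14551 - 31255/(-31547) = -10/3*1/14551 - 31255*(-1/31547) = -10/43653 + 31255/31547 = 1364059045/1377121191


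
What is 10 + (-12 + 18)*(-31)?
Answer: -176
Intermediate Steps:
10 + (-12 + 18)*(-31) = 10 + 6*(-31) = 10 - 186 = -176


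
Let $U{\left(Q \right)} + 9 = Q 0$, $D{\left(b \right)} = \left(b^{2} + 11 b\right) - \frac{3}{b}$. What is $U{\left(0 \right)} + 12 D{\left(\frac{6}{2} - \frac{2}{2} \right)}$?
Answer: $285$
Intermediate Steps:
$D{\left(b \right)} = b^{2} - \frac{3}{b} + 11 b$
$U{\left(Q \right)} = -9$ ($U{\left(Q \right)} = -9 + Q 0 = -9 + 0 = -9$)
$U{\left(0 \right)} + 12 D{\left(\frac{6}{2} - \frac{2}{2} \right)} = -9 + 12 \frac{-3 + \left(\frac{6}{2} - \frac{2}{2}\right)^{2} \left(11 + \left(\frac{6}{2} - \frac{2}{2}\right)\right)}{\frac{6}{2} - \frac{2}{2}} = -9 + 12 \frac{-3 + \left(6 \cdot \frac{1}{2} - 1\right)^{2} \left(11 + \left(6 \cdot \frac{1}{2} - 1\right)\right)}{6 \cdot \frac{1}{2} - 1} = -9 + 12 \frac{-3 + \left(3 - 1\right)^{2} \left(11 + \left(3 - 1\right)\right)}{3 - 1} = -9 + 12 \frac{-3 + 2^{2} \left(11 + 2\right)}{2} = -9 + 12 \frac{-3 + 4 \cdot 13}{2} = -9 + 12 \frac{-3 + 52}{2} = -9 + 12 \cdot \frac{1}{2} \cdot 49 = -9 + 12 \cdot \frac{49}{2} = -9 + 294 = 285$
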